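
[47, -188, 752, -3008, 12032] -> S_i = 47*-4^i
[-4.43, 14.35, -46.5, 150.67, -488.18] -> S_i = -4.43*(-3.24)^i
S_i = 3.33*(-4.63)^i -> [3.33, -15.42, 71.38, -330.51, 1530.27]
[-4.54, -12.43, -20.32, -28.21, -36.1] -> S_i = -4.54 + -7.89*i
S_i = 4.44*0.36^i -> [4.44, 1.6, 0.58, 0.21, 0.07]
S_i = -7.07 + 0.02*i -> [-7.07, -7.05, -7.03, -7.01, -6.99]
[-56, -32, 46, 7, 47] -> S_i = Random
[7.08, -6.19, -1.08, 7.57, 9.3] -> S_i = Random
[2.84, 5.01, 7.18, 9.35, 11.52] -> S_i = 2.84 + 2.17*i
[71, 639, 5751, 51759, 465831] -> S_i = 71*9^i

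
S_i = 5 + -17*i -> [5, -12, -29, -46, -63]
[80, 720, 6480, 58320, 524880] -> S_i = 80*9^i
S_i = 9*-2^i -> [9, -18, 36, -72, 144]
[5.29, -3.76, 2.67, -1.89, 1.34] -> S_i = 5.29*(-0.71)^i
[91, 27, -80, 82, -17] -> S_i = Random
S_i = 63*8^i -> [63, 504, 4032, 32256, 258048]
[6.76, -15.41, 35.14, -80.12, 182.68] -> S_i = 6.76*(-2.28)^i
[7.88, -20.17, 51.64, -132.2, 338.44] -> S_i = 7.88*(-2.56)^i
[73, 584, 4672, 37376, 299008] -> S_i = 73*8^i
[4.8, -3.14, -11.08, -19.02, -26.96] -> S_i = 4.80 + -7.94*i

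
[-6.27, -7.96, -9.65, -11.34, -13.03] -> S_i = -6.27 + -1.69*i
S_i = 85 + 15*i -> [85, 100, 115, 130, 145]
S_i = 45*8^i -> [45, 360, 2880, 23040, 184320]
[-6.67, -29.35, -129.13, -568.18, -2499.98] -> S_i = -6.67*4.40^i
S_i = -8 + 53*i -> [-8, 45, 98, 151, 204]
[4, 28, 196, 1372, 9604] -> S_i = 4*7^i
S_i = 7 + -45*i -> [7, -38, -83, -128, -173]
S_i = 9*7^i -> [9, 63, 441, 3087, 21609]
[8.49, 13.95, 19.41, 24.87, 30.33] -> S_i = 8.49 + 5.46*i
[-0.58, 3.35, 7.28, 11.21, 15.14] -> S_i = -0.58 + 3.93*i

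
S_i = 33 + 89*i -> [33, 122, 211, 300, 389]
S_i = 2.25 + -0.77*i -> [2.25, 1.48, 0.71, -0.06, -0.83]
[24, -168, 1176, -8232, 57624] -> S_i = 24*-7^i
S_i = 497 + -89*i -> [497, 408, 319, 230, 141]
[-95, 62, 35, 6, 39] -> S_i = Random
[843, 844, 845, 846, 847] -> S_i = 843 + 1*i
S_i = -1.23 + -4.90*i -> [-1.23, -6.13, -11.03, -15.93, -20.83]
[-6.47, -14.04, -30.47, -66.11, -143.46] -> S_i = -6.47*2.17^i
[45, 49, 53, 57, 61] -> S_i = 45 + 4*i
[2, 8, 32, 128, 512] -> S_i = 2*4^i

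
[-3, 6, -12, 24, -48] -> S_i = -3*-2^i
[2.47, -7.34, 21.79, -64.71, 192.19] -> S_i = 2.47*(-2.97)^i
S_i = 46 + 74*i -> [46, 120, 194, 268, 342]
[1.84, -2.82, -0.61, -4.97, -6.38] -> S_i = Random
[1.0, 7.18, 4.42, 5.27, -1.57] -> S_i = Random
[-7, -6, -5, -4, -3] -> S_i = -7 + 1*i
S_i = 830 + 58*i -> [830, 888, 946, 1004, 1062]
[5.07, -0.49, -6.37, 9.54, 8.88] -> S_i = Random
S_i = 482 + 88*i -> [482, 570, 658, 746, 834]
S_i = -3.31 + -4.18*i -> [-3.31, -7.49, -11.67, -15.85, -20.03]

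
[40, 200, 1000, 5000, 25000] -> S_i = 40*5^i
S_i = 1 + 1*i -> [1, 2, 3, 4, 5]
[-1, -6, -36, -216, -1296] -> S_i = -1*6^i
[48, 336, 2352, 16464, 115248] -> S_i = 48*7^i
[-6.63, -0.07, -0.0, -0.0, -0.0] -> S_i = -6.63*0.01^i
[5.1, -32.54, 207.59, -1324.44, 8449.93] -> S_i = 5.10*(-6.38)^i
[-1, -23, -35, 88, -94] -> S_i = Random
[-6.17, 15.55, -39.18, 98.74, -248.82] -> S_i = -6.17*(-2.52)^i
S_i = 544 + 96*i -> [544, 640, 736, 832, 928]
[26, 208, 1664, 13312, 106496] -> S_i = 26*8^i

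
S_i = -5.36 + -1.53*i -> [-5.36, -6.89, -8.42, -9.95, -11.48]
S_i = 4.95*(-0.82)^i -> [4.95, -4.06, 3.33, -2.73, 2.24]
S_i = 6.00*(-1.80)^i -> [6.0, -10.8, 19.44, -34.99, 62.99]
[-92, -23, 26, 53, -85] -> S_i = Random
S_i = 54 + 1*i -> [54, 55, 56, 57, 58]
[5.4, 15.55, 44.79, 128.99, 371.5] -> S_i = 5.40*2.88^i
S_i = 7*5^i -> [7, 35, 175, 875, 4375]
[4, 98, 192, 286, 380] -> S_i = 4 + 94*i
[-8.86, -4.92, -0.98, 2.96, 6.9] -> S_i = -8.86 + 3.94*i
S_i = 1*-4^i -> [1, -4, 16, -64, 256]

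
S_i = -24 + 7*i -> [-24, -17, -10, -3, 4]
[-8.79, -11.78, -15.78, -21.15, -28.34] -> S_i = -8.79*1.34^i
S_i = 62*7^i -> [62, 434, 3038, 21266, 148862]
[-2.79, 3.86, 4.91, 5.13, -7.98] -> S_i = Random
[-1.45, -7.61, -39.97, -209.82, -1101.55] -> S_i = -1.45*5.25^i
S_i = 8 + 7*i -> [8, 15, 22, 29, 36]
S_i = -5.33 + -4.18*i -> [-5.33, -9.51, -13.69, -17.87, -22.05]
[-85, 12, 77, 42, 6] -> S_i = Random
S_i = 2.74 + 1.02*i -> [2.74, 3.76, 4.78, 5.8, 6.82]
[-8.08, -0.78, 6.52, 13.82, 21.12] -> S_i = -8.08 + 7.30*i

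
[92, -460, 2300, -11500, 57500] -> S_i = 92*-5^i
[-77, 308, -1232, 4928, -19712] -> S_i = -77*-4^i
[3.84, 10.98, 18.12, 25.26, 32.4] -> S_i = 3.84 + 7.14*i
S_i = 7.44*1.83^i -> [7.44, 13.62, 24.92, 45.6, 83.44]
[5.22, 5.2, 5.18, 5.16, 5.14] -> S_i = 5.22 + -0.02*i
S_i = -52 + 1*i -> [-52, -51, -50, -49, -48]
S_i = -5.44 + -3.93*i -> [-5.44, -9.37, -13.3, -17.23, -21.16]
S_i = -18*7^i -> [-18, -126, -882, -6174, -43218]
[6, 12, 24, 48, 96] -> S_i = 6*2^i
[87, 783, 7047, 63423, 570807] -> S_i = 87*9^i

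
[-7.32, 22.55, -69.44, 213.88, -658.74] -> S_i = -7.32*(-3.08)^i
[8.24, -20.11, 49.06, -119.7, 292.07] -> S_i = 8.24*(-2.44)^i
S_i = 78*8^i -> [78, 624, 4992, 39936, 319488]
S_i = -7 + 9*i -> [-7, 2, 11, 20, 29]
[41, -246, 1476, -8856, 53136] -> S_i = 41*-6^i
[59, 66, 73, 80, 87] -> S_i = 59 + 7*i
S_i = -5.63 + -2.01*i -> [-5.63, -7.64, -9.65, -11.66, -13.67]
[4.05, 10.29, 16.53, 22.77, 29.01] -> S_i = 4.05 + 6.24*i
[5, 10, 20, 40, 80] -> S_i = 5*2^i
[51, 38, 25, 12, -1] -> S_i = 51 + -13*i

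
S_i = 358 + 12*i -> [358, 370, 382, 394, 406]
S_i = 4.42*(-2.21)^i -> [4.42, -9.77, 21.59, -47.71, 105.44]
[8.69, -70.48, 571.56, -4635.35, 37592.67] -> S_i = 8.69*(-8.11)^i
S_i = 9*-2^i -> [9, -18, 36, -72, 144]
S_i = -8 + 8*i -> [-8, 0, 8, 16, 24]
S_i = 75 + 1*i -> [75, 76, 77, 78, 79]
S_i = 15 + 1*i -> [15, 16, 17, 18, 19]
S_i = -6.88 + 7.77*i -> [-6.88, 0.89, 8.66, 16.43, 24.2]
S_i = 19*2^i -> [19, 38, 76, 152, 304]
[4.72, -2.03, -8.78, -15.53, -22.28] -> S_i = 4.72 + -6.75*i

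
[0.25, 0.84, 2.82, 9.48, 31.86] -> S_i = 0.25*3.36^i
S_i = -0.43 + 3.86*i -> [-0.43, 3.43, 7.29, 11.15, 15.01]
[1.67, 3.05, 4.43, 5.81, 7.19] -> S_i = 1.67 + 1.38*i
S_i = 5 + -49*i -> [5, -44, -93, -142, -191]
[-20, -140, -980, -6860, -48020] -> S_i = -20*7^i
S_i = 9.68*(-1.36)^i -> [9.68, -13.16, 17.9, -24.35, 33.12]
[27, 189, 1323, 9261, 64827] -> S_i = 27*7^i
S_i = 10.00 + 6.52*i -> [10.0, 16.52, 23.04, 29.56, 36.08]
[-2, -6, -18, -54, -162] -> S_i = -2*3^i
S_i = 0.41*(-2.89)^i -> [0.41, -1.18, 3.42, -9.9, 28.6]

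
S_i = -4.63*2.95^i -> [-4.63, -13.66, -40.29, -118.86, -350.65]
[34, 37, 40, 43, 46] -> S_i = 34 + 3*i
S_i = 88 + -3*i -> [88, 85, 82, 79, 76]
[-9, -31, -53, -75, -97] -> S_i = -9 + -22*i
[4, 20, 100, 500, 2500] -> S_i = 4*5^i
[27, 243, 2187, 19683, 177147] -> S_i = 27*9^i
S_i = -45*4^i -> [-45, -180, -720, -2880, -11520]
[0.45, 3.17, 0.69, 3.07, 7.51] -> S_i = Random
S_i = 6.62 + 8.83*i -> [6.62, 15.45, 24.28, 33.11, 41.94]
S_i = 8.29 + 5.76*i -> [8.29, 14.05, 19.81, 25.57, 31.33]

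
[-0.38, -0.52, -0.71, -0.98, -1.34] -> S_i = -0.38*1.37^i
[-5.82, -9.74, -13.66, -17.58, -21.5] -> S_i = -5.82 + -3.92*i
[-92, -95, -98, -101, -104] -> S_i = -92 + -3*i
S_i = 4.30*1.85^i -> [4.3, 7.96, 14.72, 27.23, 50.37]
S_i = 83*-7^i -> [83, -581, 4067, -28469, 199283]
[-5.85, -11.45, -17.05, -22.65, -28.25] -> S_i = -5.85 + -5.60*i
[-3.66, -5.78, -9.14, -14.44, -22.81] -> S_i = -3.66*1.58^i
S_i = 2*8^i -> [2, 16, 128, 1024, 8192]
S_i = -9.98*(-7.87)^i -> [-9.98, 78.54, -618.13, 4864.69, -38285.07]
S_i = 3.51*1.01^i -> [3.51, 3.55, 3.58, 3.62, 3.65]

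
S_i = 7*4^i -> [7, 28, 112, 448, 1792]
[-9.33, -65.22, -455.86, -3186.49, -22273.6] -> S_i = -9.33*6.99^i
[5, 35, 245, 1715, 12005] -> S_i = 5*7^i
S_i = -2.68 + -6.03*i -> [-2.68, -8.71, -14.74, -20.77, -26.8]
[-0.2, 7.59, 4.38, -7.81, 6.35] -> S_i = Random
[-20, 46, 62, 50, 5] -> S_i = Random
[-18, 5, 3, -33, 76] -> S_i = Random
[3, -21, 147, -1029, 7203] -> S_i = 3*-7^i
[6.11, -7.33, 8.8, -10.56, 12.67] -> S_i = 6.11*(-1.20)^i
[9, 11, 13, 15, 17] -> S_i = 9 + 2*i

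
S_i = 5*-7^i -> [5, -35, 245, -1715, 12005]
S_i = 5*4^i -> [5, 20, 80, 320, 1280]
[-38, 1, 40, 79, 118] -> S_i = -38 + 39*i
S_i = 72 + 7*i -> [72, 79, 86, 93, 100]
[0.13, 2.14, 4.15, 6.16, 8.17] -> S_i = 0.13 + 2.01*i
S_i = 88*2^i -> [88, 176, 352, 704, 1408]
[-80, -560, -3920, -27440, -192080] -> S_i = -80*7^i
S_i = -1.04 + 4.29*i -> [-1.04, 3.25, 7.54, 11.83, 16.12]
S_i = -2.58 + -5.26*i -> [-2.58, -7.84, -13.1, -18.36, -23.62]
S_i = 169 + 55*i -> [169, 224, 279, 334, 389]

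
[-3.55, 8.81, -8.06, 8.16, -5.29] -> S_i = Random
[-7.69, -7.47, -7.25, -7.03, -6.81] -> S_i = -7.69 + 0.22*i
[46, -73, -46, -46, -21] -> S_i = Random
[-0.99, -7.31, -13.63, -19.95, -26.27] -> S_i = -0.99 + -6.32*i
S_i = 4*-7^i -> [4, -28, 196, -1372, 9604]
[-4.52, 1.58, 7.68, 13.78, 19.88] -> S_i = -4.52 + 6.10*i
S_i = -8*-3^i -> [-8, 24, -72, 216, -648]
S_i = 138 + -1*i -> [138, 137, 136, 135, 134]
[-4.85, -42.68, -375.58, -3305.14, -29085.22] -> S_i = -4.85*8.80^i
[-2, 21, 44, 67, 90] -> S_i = -2 + 23*i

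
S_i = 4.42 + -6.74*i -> [4.42, -2.32, -9.06, -15.8, -22.54]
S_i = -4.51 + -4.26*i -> [-4.51, -8.77, -13.03, -17.29, -21.55]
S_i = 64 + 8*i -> [64, 72, 80, 88, 96]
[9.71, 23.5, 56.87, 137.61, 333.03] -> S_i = 9.71*2.42^i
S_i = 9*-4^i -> [9, -36, 144, -576, 2304]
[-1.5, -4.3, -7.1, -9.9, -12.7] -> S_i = -1.50 + -2.80*i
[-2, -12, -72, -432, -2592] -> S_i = -2*6^i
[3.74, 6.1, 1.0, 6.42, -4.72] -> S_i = Random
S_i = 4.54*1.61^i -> [4.54, 7.31, 11.77, 18.95, 30.5]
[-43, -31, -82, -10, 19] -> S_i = Random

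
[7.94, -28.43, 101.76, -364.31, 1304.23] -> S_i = 7.94*(-3.58)^i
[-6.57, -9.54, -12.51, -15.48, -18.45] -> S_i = -6.57 + -2.97*i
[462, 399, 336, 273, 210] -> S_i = 462 + -63*i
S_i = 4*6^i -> [4, 24, 144, 864, 5184]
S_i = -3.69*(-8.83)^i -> [-3.69, 32.58, -287.71, 2540.44, -22432.06]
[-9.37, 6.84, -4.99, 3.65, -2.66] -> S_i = -9.37*(-0.73)^i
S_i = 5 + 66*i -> [5, 71, 137, 203, 269]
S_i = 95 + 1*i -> [95, 96, 97, 98, 99]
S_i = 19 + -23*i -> [19, -4, -27, -50, -73]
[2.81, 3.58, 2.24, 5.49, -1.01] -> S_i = Random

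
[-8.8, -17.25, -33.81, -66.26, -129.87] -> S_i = -8.80*1.96^i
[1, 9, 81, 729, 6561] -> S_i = 1*9^i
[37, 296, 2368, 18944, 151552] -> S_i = 37*8^i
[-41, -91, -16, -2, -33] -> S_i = Random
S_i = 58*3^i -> [58, 174, 522, 1566, 4698]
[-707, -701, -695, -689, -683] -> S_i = -707 + 6*i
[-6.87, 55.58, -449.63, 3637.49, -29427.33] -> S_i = -6.87*(-8.09)^i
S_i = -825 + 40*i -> [-825, -785, -745, -705, -665]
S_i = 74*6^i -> [74, 444, 2664, 15984, 95904]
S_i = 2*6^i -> [2, 12, 72, 432, 2592]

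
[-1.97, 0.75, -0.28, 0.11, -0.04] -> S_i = -1.97*(-0.38)^i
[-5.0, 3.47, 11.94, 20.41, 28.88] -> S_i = -5.00 + 8.47*i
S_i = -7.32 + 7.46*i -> [-7.32, 0.14, 7.6, 15.06, 22.52]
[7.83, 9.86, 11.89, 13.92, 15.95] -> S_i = 7.83 + 2.03*i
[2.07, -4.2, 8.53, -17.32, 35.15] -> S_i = 2.07*(-2.03)^i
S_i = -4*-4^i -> [-4, 16, -64, 256, -1024]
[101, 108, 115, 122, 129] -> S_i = 101 + 7*i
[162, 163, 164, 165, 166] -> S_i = 162 + 1*i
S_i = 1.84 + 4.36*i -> [1.84, 6.2, 10.56, 14.92, 19.28]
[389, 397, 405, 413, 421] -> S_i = 389 + 8*i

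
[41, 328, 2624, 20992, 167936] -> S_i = 41*8^i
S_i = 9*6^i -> [9, 54, 324, 1944, 11664]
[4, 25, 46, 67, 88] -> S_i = 4 + 21*i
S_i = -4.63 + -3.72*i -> [-4.63, -8.35, -12.07, -15.79, -19.51]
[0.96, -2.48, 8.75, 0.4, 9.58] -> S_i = Random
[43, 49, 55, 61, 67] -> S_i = 43 + 6*i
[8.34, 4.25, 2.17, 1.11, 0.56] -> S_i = 8.34*0.51^i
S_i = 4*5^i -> [4, 20, 100, 500, 2500]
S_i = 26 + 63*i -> [26, 89, 152, 215, 278]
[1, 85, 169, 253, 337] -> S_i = 1 + 84*i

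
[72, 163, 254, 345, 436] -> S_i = 72 + 91*i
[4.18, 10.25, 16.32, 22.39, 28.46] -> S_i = 4.18 + 6.07*i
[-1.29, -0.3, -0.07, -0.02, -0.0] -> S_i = -1.29*0.23^i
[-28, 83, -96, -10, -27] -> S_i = Random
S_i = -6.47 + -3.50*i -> [-6.47, -9.97, -13.47, -16.97, -20.47]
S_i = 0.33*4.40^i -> [0.33, 1.45, 6.39, 28.11, 123.69]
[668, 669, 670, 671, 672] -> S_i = 668 + 1*i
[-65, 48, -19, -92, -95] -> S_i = Random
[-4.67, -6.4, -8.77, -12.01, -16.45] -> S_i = -4.67*1.37^i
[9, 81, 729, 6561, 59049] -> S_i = 9*9^i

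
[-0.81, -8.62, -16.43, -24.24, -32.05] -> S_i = -0.81 + -7.81*i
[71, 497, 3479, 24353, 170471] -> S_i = 71*7^i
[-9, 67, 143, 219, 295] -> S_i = -9 + 76*i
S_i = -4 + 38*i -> [-4, 34, 72, 110, 148]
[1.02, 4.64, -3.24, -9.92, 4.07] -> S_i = Random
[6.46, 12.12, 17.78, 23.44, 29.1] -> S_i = 6.46 + 5.66*i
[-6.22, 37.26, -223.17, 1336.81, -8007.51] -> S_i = -6.22*(-5.99)^i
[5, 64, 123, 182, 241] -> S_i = 5 + 59*i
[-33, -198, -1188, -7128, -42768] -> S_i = -33*6^i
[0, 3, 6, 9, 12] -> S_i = 0 + 3*i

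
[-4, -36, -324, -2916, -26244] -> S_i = -4*9^i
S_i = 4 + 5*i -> [4, 9, 14, 19, 24]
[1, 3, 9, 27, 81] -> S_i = 1*3^i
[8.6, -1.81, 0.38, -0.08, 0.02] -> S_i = 8.60*(-0.21)^i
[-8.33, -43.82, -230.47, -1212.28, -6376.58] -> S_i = -8.33*5.26^i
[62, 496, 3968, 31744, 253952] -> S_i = 62*8^i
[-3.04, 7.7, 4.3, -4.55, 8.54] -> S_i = Random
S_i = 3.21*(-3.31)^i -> [3.21, -10.63, 35.17, -116.41, 385.32]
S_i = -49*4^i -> [-49, -196, -784, -3136, -12544]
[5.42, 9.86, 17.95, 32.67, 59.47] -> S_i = 5.42*1.82^i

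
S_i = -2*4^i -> [-2, -8, -32, -128, -512]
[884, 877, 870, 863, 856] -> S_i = 884 + -7*i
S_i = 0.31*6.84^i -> [0.31, 2.12, 14.5, 99.2, 678.56]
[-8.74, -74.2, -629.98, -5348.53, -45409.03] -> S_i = -8.74*8.49^i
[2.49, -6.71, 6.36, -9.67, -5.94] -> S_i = Random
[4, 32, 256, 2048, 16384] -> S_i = 4*8^i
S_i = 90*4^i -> [90, 360, 1440, 5760, 23040]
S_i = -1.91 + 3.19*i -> [-1.91, 1.28, 4.47, 7.66, 10.85]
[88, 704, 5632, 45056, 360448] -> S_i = 88*8^i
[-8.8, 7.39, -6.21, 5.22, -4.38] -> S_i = -8.80*(-0.84)^i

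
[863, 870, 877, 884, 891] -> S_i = 863 + 7*i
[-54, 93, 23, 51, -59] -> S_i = Random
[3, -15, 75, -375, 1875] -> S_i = 3*-5^i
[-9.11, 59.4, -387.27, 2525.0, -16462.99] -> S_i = -9.11*(-6.52)^i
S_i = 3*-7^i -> [3, -21, 147, -1029, 7203]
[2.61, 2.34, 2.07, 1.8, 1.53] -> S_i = 2.61 + -0.27*i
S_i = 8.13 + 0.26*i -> [8.13, 8.39, 8.65, 8.91, 9.17]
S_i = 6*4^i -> [6, 24, 96, 384, 1536]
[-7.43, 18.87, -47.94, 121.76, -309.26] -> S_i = -7.43*(-2.54)^i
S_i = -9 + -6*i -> [-9, -15, -21, -27, -33]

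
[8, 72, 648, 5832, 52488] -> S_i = 8*9^i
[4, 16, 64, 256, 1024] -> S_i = 4*4^i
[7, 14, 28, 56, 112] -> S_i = 7*2^i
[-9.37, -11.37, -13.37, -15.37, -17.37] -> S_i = -9.37 + -2.00*i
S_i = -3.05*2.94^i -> [-3.05, -8.97, -26.36, -77.51, -227.87]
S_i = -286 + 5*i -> [-286, -281, -276, -271, -266]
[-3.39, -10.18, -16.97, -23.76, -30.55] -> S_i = -3.39 + -6.79*i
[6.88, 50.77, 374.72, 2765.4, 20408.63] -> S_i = 6.88*7.38^i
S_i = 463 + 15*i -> [463, 478, 493, 508, 523]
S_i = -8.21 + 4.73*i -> [-8.21, -3.48, 1.25, 5.98, 10.71]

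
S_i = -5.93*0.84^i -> [-5.93, -4.98, -4.18, -3.51, -2.95]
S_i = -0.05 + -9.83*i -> [-0.05, -9.88, -19.71, -29.54, -39.37]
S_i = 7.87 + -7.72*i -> [7.87, 0.15, -7.57, -15.29, -23.01]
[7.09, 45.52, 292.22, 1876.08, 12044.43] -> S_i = 7.09*6.42^i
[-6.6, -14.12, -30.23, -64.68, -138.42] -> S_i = -6.60*2.14^i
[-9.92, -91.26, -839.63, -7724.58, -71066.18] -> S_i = -9.92*9.20^i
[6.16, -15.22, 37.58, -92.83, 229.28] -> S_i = 6.16*(-2.47)^i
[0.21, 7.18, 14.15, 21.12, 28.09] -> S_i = 0.21 + 6.97*i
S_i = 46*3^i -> [46, 138, 414, 1242, 3726]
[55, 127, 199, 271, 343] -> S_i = 55 + 72*i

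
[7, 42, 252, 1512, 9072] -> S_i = 7*6^i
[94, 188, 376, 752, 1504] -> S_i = 94*2^i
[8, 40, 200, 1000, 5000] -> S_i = 8*5^i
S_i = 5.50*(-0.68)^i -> [5.5, -3.74, 2.54, -1.73, 1.18]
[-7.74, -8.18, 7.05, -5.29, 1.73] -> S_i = Random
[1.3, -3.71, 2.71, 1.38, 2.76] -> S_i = Random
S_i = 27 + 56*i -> [27, 83, 139, 195, 251]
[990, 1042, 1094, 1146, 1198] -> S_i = 990 + 52*i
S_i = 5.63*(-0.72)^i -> [5.63, -4.05, 2.92, -2.1, 1.51]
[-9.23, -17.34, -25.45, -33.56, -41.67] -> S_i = -9.23 + -8.11*i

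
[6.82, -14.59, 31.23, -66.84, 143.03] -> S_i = 6.82*(-2.14)^i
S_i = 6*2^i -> [6, 12, 24, 48, 96]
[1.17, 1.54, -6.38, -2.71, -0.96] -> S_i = Random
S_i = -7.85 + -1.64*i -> [-7.85, -9.49, -11.13, -12.77, -14.41]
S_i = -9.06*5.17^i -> [-9.06, -46.84, -242.16, -1251.99, -6472.77]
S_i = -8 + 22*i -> [-8, 14, 36, 58, 80]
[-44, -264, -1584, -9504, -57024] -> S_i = -44*6^i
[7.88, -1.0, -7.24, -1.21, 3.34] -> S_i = Random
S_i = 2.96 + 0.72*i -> [2.96, 3.68, 4.4, 5.12, 5.84]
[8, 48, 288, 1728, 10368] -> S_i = 8*6^i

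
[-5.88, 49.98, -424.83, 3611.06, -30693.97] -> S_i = -5.88*(-8.50)^i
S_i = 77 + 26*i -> [77, 103, 129, 155, 181]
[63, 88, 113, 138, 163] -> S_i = 63 + 25*i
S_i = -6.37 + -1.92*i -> [-6.37, -8.29, -10.21, -12.13, -14.05]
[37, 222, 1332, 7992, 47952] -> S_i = 37*6^i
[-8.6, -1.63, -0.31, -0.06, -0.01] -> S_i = -8.60*0.19^i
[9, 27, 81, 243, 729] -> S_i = 9*3^i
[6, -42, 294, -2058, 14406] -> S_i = 6*-7^i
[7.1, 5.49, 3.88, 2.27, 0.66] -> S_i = 7.10 + -1.61*i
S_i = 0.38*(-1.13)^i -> [0.38, -0.43, 0.49, -0.55, 0.62]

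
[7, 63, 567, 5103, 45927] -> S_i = 7*9^i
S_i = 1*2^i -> [1, 2, 4, 8, 16]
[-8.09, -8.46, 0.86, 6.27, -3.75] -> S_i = Random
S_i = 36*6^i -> [36, 216, 1296, 7776, 46656]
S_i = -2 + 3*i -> [-2, 1, 4, 7, 10]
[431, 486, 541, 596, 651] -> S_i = 431 + 55*i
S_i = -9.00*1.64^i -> [-9.0, -14.76, -24.21, -39.7, -65.11]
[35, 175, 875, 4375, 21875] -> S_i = 35*5^i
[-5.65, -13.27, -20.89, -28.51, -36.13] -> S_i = -5.65 + -7.62*i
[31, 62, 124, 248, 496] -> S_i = 31*2^i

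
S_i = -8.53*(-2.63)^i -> [-8.53, 22.43, -59.0, 155.17, -408.11]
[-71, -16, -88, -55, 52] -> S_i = Random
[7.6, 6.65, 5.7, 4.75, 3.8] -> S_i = 7.60 + -0.95*i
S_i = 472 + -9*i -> [472, 463, 454, 445, 436]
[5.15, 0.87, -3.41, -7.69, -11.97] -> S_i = 5.15 + -4.28*i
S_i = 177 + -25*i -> [177, 152, 127, 102, 77]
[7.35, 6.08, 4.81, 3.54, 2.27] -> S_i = 7.35 + -1.27*i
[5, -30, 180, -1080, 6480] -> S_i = 5*-6^i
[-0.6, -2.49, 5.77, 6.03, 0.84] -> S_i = Random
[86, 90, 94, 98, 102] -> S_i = 86 + 4*i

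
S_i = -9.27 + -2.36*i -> [-9.27, -11.63, -13.99, -16.35, -18.71]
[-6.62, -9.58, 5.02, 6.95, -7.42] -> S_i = Random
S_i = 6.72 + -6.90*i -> [6.72, -0.18, -7.08, -13.98, -20.88]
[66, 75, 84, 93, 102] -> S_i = 66 + 9*i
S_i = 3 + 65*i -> [3, 68, 133, 198, 263]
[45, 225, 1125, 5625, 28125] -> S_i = 45*5^i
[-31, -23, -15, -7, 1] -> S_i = -31 + 8*i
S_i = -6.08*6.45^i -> [-6.08, -39.22, -252.94, -1631.48, -10523.07]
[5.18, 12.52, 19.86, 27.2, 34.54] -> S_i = 5.18 + 7.34*i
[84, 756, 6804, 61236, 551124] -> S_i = 84*9^i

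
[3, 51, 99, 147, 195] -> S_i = 3 + 48*i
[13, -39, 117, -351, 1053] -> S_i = 13*-3^i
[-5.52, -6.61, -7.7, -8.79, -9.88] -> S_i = -5.52 + -1.09*i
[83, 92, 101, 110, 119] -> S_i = 83 + 9*i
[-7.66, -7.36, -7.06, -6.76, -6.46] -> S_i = -7.66 + 0.30*i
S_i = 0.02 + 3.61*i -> [0.02, 3.63, 7.24, 10.85, 14.46]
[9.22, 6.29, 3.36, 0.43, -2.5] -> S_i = 9.22 + -2.93*i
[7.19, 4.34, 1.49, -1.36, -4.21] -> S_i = 7.19 + -2.85*i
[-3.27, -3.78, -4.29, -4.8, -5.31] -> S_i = -3.27 + -0.51*i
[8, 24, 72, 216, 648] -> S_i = 8*3^i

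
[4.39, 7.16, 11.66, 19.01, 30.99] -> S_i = 4.39*1.63^i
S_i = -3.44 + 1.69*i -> [-3.44, -1.75, -0.06, 1.63, 3.32]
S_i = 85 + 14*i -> [85, 99, 113, 127, 141]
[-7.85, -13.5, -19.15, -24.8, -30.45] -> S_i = -7.85 + -5.65*i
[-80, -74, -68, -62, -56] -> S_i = -80 + 6*i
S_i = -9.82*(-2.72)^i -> [-9.82, 26.71, -72.65, 197.61, -537.51]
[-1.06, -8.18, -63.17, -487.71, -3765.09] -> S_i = -1.06*7.72^i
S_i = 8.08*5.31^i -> [8.08, 42.9, 227.82, 1209.75, 6423.76]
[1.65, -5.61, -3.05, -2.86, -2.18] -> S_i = Random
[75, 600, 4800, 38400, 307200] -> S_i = 75*8^i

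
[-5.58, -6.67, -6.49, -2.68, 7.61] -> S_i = Random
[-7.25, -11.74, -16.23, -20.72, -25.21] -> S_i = -7.25 + -4.49*i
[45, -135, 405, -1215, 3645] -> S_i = 45*-3^i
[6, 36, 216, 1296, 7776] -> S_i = 6*6^i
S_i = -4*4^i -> [-4, -16, -64, -256, -1024]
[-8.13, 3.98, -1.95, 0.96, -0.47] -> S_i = -8.13*(-0.49)^i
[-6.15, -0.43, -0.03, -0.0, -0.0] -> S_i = -6.15*0.07^i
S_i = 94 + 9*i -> [94, 103, 112, 121, 130]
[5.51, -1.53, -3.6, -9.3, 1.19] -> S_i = Random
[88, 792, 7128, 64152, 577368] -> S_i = 88*9^i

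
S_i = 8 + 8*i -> [8, 16, 24, 32, 40]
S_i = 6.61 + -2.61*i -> [6.61, 4.0, 1.39, -1.22, -3.83]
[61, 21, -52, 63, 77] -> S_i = Random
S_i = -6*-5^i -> [-6, 30, -150, 750, -3750]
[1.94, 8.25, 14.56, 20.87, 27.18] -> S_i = 1.94 + 6.31*i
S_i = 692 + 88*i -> [692, 780, 868, 956, 1044]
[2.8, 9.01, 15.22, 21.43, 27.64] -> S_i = 2.80 + 6.21*i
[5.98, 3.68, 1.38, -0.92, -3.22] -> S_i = 5.98 + -2.30*i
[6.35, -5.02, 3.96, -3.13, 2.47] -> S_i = 6.35*(-0.79)^i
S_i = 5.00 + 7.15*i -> [5.0, 12.15, 19.3, 26.45, 33.6]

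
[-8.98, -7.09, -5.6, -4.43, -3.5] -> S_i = -8.98*0.79^i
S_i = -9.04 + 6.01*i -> [-9.04, -3.03, 2.98, 8.99, 15.0]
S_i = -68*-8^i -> [-68, 544, -4352, 34816, -278528]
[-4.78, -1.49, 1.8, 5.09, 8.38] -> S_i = -4.78 + 3.29*i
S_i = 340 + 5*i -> [340, 345, 350, 355, 360]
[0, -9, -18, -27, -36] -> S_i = 0 + -9*i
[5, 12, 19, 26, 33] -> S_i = 5 + 7*i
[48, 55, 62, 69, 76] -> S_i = 48 + 7*i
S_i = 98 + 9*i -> [98, 107, 116, 125, 134]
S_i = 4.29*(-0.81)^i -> [4.29, -3.47, 2.81, -2.28, 1.85]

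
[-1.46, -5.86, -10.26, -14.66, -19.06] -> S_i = -1.46 + -4.40*i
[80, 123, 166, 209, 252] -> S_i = 80 + 43*i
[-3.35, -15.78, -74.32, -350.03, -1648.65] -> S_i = -3.35*4.71^i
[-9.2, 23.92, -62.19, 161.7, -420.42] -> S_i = -9.20*(-2.60)^i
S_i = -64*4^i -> [-64, -256, -1024, -4096, -16384]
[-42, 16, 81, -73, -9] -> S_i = Random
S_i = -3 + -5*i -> [-3, -8, -13, -18, -23]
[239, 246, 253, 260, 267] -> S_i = 239 + 7*i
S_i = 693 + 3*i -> [693, 696, 699, 702, 705]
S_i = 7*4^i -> [7, 28, 112, 448, 1792]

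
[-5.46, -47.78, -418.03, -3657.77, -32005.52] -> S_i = -5.46*8.75^i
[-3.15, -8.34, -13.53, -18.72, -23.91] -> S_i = -3.15 + -5.19*i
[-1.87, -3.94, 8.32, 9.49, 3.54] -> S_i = Random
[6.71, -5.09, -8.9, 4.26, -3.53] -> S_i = Random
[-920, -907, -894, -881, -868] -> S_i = -920 + 13*i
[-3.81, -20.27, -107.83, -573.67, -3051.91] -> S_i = -3.81*5.32^i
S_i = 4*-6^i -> [4, -24, 144, -864, 5184]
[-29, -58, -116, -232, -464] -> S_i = -29*2^i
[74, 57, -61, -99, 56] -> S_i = Random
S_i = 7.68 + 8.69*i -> [7.68, 16.37, 25.06, 33.75, 42.44]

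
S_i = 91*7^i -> [91, 637, 4459, 31213, 218491]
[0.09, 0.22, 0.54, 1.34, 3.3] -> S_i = 0.09*2.46^i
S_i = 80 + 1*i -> [80, 81, 82, 83, 84]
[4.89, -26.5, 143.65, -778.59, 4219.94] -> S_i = 4.89*(-5.42)^i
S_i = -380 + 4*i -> [-380, -376, -372, -368, -364]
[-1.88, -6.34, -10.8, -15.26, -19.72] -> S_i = -1.88 + -4.46*i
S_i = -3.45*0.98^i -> [-3.45, -3.38, -3.31, -3.25, -3.18]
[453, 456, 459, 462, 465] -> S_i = 453 + 3*i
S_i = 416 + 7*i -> [416, 423, 430, 437, 444]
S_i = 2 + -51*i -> [2, -49, -100, -151, -202]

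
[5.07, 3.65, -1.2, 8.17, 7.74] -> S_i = Random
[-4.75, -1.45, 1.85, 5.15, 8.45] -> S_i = -4.75 + 3.30*i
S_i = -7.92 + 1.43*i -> [-7.92, -6.49, -5.06, -3.63, -2.2]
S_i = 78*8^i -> [78, 624, 4992, 39936, 319488]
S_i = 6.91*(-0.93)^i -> [6.91, -6.43, 5.98, -5.56, 5.17]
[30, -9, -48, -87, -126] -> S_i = 30 + -39*i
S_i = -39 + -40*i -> [-39, -79, -119, -159, -199]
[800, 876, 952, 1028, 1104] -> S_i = 800 + 76*i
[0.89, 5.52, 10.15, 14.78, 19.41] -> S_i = 0.89 + 4.63*i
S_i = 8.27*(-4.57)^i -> [8.27, -37.79, 172.72, -789.32, 3607.2]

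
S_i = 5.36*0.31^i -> [5.36, 1.66, 0.52, 0.16, 0.05]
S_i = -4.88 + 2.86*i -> [-4.88, -2.02, 0.84, 3.7, 6.56]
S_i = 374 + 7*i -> [374, 381, 388, 395, 402]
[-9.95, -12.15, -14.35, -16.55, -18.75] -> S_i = -9.95 + -2.20*i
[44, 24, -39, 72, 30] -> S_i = Random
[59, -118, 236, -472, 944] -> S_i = 59*-2^i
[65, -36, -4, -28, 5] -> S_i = Random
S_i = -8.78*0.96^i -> [-8.78, -8.43, -8.09, -7.77, -7.46]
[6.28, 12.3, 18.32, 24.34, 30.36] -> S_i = 6.28 + 6.02*i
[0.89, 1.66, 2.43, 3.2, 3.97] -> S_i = 0.89 + 0.77*i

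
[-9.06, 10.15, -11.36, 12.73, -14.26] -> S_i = -9.06*(-1.12)^i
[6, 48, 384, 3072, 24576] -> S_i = 6*8^i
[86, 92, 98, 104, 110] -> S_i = 86 + 6*i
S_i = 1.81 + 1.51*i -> [1.81, 3.32, 4.83, 6.34, 7.85]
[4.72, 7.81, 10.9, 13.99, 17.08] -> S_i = 4.72 + 3.09*i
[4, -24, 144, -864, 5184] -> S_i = 4*-6^i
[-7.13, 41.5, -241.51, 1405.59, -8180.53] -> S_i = -7.13*(-5.82)^i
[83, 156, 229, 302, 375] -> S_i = 83 + 73*i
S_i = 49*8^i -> [49, 392, 3136, 25088, 200704]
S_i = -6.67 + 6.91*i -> [-6.67, 0.24, 7.15, 14.06, 20.97]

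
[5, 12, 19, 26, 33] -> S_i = 5 + 7*i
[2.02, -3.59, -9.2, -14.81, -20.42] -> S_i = 2.02 + -5.61*i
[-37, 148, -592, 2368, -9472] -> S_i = -37*-4^i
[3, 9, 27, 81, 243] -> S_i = 3*3^i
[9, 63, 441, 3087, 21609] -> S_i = 9*7^i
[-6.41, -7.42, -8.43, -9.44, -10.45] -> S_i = -6.41 + -1.01*i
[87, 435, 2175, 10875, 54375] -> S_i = 87*5^i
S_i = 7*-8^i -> [7, -56, 448, -3584, 28672]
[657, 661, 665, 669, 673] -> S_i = 657 + 4*i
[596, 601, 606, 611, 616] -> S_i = 596 + 5*i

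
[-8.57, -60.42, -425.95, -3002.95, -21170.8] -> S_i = -8.57*7.05^i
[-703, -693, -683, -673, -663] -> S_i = -703 + 10*i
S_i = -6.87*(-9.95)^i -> [-6.87, 68.36, -680.15, 6767.46, -67336.27]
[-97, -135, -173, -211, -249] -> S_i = -97 + -38*i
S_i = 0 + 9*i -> [0, 9, 18, 27, 36]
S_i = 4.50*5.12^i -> [4.5, 23.04, 117.96, 603.98, 3092.38]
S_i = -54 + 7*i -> [-54, -47, -40, -33, -26]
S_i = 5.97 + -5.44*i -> [5.97, 0.53, -4.91, -10.35, -15.79]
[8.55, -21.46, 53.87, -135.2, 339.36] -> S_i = 8.55*(-2.51)^i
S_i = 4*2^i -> [4, 8, 16, 32, 64]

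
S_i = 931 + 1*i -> [931, 932, 933, 934, 935]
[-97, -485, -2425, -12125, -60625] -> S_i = -97*5^i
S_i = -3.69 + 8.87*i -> [-3.69, 5.18, 14.05, 22.92, 31.79]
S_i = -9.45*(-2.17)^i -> [-9.45, 20.51, -44.5, 96.56, -209.54]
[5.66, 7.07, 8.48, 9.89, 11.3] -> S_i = 5.66 + 1.41*i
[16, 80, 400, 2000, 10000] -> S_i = 16*5^i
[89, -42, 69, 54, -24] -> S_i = Random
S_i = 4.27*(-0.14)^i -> [4.27, -0.6, 0.08, -0.01, 0.0]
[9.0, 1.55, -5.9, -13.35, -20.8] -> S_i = 9.00 + -7.45*i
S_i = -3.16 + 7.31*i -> [-3.16, 4.15, 11.46, 18.77, 26.08]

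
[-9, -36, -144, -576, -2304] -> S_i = -9*4^i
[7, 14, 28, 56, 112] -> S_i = 7*2^i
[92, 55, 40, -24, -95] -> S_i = Random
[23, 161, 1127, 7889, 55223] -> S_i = 23*7^i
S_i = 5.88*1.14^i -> [5.88, 6.7, 7.64, 8.71, 9.93]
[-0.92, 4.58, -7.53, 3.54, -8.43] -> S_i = Random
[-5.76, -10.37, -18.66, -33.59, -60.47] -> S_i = -5.76*1.80^i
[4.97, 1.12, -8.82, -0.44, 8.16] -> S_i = Random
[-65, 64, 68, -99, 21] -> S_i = Random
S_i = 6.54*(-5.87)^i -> [6.54, -38.39, 225.35, -1322.79, 7764.8]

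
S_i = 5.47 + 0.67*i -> [5.47, 6.14, 6.81, 7.48, 8.15]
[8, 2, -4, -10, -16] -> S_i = 8 + -6*i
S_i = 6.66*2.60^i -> [6.66, 17.32, 45.02, 117.06, 304.35]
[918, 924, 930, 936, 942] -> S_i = 918 + 6*i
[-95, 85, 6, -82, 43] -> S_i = Random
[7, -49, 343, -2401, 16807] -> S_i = 7*-7^i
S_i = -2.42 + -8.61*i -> [-2.42, -11.03, -19.64, -28.25, -36.86]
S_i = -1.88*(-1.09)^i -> [-1.88, 2.05, -2.23, 2.43, -2.65]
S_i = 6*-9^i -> [6, -54, 486, -4374, 39366]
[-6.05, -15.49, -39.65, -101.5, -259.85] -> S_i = -6.05*2.56^i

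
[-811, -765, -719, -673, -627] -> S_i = -811 + 46*i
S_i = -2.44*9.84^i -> [-2.44, -24.01, -236.25, -2324.74, -22875.48]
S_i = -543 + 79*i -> [-543, -464, -385, -306, -227]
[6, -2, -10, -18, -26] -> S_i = 6 + -8*i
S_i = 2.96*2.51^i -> [2.96, 7.43, 18.65, 46.81, 117.49]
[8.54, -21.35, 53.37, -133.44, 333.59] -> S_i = 8.54*(-2.50)^i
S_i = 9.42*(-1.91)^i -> [9.42, -17.99, 34.37, -65.64, 125.37]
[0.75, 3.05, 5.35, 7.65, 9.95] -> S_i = 0.75 + 2.30*i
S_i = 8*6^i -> [8, 48, 288, 1728, 10368]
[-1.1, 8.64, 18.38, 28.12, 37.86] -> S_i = -1.10 + 9.74*i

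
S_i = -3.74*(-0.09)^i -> [-3.74, 0.34, -0.03, 0.0, -0.0]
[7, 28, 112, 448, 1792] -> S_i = 7*4^i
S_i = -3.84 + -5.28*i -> [-3.84, -9.12, -14.4, -19.68, -24.96]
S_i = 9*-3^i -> [9, -27, 81, -243, 729]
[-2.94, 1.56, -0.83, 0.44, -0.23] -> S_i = -2.94*(-0.53)^i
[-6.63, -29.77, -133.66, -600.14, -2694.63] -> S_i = -6.63*4.49^i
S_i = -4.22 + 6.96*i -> [-4.22, 2.74, 9.7, 16.66, 23.62]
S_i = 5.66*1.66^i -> [5.66, 9.4, 15.6, 25.89, 42.98]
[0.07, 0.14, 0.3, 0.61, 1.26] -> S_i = 0.07*2.06^i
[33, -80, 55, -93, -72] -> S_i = Random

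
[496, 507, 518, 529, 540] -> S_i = 496 + 11*i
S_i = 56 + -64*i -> [56, -8, -72, -136, -200]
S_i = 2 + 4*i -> [2, 6, 10, 14, 18]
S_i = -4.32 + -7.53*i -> [-4.32, -11.85, -19.38, -26.91, -34.44]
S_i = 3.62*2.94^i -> [3.62, 10.64, 31.29, 91.99, 270.46]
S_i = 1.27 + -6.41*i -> [1.27, -5.14, -11.55, -17.96, -24.37]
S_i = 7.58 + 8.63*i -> [7.58, 16.21, 24.84, 33.47, 42.1]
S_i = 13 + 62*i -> [13, 75, 137, 199, 261]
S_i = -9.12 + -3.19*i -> [-9.12, -12.31, -15.5, -18.69, -21.88]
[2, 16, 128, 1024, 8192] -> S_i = 2*8^i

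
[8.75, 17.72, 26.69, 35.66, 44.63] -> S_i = 8.75 + 8.97*i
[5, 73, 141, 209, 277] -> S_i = 5 + 68*i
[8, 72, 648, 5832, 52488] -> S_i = 8*9^i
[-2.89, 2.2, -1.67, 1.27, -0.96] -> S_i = -2.89*(-0.76)^i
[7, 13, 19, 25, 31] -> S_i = 7 + 6*i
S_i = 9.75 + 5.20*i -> [9.75, 14.95, 20.15, 25.35, 30.55]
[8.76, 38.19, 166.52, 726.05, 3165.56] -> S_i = 8.76*4.36^i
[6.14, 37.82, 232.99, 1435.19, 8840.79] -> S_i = 6.14*6.16^i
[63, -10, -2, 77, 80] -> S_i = Random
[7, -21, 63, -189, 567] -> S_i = 7*-3^i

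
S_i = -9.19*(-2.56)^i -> [-9.19, 23.53, -60.23, 154.18, -394.71]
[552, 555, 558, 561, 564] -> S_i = 552 + 3*i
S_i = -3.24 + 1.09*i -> [-3.24, -2.15, -1.06, 0.03, 1.12]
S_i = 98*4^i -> [98, 392, 1568, 6272, 25088]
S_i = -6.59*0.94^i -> [-6.59, -6.19, -5.82, -5.47, -5.15]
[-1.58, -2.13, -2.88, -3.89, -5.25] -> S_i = -1.58*1.35^i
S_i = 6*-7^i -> [6, -42, 294, -2058, 14406]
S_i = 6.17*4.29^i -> [6.17, 26.47, 113.55, 487.14, 2089.85]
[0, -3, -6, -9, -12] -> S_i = 0 + -3*i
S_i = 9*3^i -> [9, 27, 81, 243, 729]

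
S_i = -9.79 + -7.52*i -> [-9.79, -17.31, -24.83, -32.35, -39.87]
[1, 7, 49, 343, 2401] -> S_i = 1*7^i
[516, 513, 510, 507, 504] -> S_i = 516 + -3*i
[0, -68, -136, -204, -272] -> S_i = 0 + -68*i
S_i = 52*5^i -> [52, 260, 1300, 6500, 32500]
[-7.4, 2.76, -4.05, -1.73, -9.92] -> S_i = Random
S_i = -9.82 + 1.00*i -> [-9.82, -8.82, -7.82, -6.82, -5.82]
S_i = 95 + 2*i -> [95, 97, 99, 101, 103]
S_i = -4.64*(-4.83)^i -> [-4.64, 22.41, -108.25, 522.83, -2525.26]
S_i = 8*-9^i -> [8, -72, 648, -5832, 52488]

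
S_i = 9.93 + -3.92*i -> [9.93, 6.01, 2.09, -1.83, -5.75]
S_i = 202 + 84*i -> [202, 286, 370, 454, 538]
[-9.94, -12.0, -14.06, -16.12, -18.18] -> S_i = -9.94 + -2.06*i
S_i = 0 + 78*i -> [0, 78, 156, 234, 312]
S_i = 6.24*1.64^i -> [6.24, 10.23, 16.78, 27.52, 45.14]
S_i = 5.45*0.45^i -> [5.45, 2.45, 1.1, 0.5, 0.22]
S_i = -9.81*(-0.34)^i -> [-9.81, 3.34, -1.13, 0.39, -0.13]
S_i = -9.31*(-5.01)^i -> [-9.31, 46.64, -233.68, 1170.75, -5865.44]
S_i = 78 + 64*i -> [78, 142, 206, 270, 334]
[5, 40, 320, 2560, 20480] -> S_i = 5*8^i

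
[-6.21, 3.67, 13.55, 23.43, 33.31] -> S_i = -6.21 + 9.88*i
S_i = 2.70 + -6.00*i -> [2.7, -3.3, -9.3, -15.3, -21.3]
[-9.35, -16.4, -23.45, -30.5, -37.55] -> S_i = -9.35 + -7.05*i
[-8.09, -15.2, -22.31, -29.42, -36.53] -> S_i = -8.09 + -7.11*i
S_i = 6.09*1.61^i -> [6.09, 9.8, 15.79, 25.42, 40.92]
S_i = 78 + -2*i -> [78, 76, 74, 72, 70]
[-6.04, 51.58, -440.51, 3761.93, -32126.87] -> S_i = -6.04*(-8.54)^i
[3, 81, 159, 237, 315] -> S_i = 3 + 78*i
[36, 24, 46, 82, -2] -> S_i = Random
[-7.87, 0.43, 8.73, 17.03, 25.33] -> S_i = -7.87 + 8.30*i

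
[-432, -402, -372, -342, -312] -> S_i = -432 + 30*i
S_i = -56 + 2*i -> [-56, -54, -52, -50, -48]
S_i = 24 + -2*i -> [24, 22, 20, 18, 16]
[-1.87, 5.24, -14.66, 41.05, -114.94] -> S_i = -1.87*(-2.80)^i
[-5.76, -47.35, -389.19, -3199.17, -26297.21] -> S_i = -5.76*8.22^i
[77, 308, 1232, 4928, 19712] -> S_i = 77*4^i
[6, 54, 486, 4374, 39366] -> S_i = 6*9^i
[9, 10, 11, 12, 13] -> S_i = 9 + 1*i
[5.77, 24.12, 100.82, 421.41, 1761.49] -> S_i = 5.77*4.18^i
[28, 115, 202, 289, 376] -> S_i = 28 + 87*i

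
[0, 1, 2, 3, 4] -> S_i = 0 + 1*i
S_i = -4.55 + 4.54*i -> [-4.55, -0.01, 4.53, 9.07, 13.61]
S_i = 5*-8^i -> [5, -40, 320, -2560, 20480]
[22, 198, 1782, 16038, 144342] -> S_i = 22*9^i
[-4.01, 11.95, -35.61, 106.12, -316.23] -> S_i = -4.01*(-2.98)^i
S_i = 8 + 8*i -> [8, 16, 24, 32, 40]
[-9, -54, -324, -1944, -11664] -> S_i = -9*6^i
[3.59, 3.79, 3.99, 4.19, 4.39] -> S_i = 3.59 + 0.20*i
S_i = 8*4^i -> [8, 32, 128, 512, 2048]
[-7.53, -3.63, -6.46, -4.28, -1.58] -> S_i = Random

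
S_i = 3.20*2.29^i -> [3.2, 7.33, 16.78, 38.43, 88.0]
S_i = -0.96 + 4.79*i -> [-0.96, 3.83, 8.62, 13.41, 18.2]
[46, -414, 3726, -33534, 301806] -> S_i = 46*-9^i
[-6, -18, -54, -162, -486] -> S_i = -6*3^i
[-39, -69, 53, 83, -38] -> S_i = Random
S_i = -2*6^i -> [-2, -12, -72, -432, -2592]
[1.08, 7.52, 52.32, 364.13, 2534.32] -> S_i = 1.08*6.96^i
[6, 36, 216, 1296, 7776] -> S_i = 6*6^i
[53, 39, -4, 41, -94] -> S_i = Random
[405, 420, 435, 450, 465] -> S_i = 405 + 15*i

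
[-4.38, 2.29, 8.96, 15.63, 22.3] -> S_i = -4.38 + 6.67*i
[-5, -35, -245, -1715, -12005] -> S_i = -5*7^i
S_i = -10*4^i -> [-10, -40, -160, -640, -2560]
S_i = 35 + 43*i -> [35, 78, 121, 164, 207]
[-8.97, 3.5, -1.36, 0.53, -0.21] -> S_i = -8.97*(-0.39)^i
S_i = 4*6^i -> [4, 24, 144, 864, 5184]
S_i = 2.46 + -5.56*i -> [2.46, -3.1, -8.66, -14.22, -19.78]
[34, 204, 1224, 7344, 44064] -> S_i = 34*6^i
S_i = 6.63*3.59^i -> [6.63, 23.8, 85.45, 306.76, 1101.26]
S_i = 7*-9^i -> [7, -63, 567, -5103, 45927]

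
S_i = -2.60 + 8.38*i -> [-2.6, 5.78, 14.16, 22.54, 30.92]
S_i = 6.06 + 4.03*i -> [6.06, 10.09, 14.12, 18.15, 22.18]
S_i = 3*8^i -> [3, 24, 192, 1536, 12288]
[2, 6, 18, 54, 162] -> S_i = 2*3^i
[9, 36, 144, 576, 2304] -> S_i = 9*4^i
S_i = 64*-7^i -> [64, -448, 3136, -21952, 153664]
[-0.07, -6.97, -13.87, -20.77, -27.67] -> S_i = -0.07 + -6.90*i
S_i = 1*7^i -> [1, 7, 49, 343, 2401]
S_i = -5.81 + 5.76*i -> [-5.81, -0.05, 5.71, 11.47, 17.23]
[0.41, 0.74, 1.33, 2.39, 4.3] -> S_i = 0.41*1.80^i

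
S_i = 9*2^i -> [9, 18, 36, 72, 144]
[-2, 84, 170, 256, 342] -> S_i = -2 + 86*i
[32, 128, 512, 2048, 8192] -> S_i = 32*4^i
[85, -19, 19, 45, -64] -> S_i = Random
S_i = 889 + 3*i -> [889, 892, 895, 898, 901]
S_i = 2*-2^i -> [2, -4, 8, -16, 32]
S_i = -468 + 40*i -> [-468, -428, -388, -348, -308]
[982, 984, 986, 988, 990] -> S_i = 982 + 2*i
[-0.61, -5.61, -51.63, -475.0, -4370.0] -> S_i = -0.61*9.20^i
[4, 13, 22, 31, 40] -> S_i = 4 + 9*i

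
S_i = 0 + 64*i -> [0, 64, 128, 192, 256]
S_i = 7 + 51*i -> [7, 58, 109, 160, 211]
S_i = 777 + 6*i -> [777, 783, 789, 795, 801]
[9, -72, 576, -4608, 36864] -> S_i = 9*-8^i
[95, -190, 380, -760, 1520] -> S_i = 95*-2^i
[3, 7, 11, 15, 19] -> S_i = 3 + 4*i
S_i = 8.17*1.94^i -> [8.17, 15.85, 30.75, 59.65, 115.73]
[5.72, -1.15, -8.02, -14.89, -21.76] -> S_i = 5.72 + -6.87*i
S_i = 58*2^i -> [58, 116, 232, 464, 928]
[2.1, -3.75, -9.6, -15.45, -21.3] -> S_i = 2.10 + -5.85*i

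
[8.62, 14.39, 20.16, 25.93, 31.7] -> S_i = 8.62 + 5.77*i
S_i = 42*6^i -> [42, 252, 1512, 9072, 54432]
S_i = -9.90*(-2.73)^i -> [-9.9, 27.03, -73.78, 201.43, -549.9]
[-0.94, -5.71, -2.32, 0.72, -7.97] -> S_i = Random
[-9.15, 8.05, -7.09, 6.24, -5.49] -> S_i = -9.15*(-0.88)^i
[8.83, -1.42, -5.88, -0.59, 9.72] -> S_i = Random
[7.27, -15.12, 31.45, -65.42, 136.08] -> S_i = 7.27*(-2.08)^i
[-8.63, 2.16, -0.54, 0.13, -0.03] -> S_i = -8.63*(-0.25)^i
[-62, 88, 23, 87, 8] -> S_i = Random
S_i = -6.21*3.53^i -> [-6.21, -21.92, -77.38, -273.16, -964.25]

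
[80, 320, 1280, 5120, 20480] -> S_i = 80*4^i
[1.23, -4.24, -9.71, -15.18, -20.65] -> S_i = 1.23 + -5.47*i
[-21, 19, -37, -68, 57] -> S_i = Random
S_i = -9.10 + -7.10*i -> [-9.1, -16.2, -23.3, -30.4, -37.5]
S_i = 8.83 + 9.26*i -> [8.83, 18.09, 27.35, 36.61, 45.87]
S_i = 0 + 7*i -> [0, 7, 14, 21, 28]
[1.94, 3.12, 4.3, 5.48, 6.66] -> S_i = 1.94 + 1.18*i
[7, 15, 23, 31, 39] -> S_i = 7 + 8*i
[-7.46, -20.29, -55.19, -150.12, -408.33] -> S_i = -7.46*2.72^i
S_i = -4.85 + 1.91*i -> [-4.85, -2.94, -1.03, 0.88, 2.79]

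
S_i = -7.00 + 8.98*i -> [-7.0, 1.98, 10.96, 19.94, 28.92]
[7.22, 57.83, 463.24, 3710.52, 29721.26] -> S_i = 7.22*8.01^i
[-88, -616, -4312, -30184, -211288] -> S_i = -88*7^i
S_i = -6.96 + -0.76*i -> [-6.96, -7.72, -8.48, -9.24, -10.0]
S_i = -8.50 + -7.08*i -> [-8.5, -15.58, -22.66, -29.74, -36.82]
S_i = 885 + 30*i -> [885, 915, 945, 975, 1005]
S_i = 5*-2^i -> [5, -10, 20, -40, 80]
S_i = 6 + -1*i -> [6, 5, 4, 3, 2]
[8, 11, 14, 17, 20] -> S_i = 8 + 3*i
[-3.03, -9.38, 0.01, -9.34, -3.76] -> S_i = Random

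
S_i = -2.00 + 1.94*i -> [-2.0, -0.06, 1.88, 3.82, 5.76]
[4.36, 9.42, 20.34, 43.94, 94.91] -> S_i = 4.36*2.16^i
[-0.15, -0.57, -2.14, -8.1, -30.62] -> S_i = -0.15*3.78^i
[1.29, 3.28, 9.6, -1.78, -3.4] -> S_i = Random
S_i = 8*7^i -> [8, 56, 392, 2744, 19208]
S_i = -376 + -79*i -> [-376, -455, -534, -613, -692]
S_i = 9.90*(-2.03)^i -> [9.9, -20.1, 40.8, -82.82, 168.12]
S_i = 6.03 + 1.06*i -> [6.03, 7.09, 8.15, 9.21, 10.27]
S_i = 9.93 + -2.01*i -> [9.93, 7.92, 5.91, 3.9, 1.89]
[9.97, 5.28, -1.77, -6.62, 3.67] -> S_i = Random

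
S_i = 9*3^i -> [9, 27, 81, 243, 729]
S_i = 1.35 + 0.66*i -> [1.35, 2.01, 2.67, 3.33, 3.99]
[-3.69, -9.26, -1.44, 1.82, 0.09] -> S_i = Random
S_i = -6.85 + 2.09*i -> [-6.85, -4.76, -2.67, -0.58, 1.51]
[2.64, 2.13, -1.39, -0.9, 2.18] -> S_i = Random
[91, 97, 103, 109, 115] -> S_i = 91 + 6*i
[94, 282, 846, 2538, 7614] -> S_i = 94*3^i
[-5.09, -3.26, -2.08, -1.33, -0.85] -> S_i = -5.09*0.64^i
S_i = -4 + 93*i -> [-4, 89, 182, 275, 368]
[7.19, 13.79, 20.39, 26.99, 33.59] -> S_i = 7.19 + 6.60*i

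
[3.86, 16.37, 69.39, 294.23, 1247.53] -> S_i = 3.86*4.24^i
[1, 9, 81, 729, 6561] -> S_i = 1*9^i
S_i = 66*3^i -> [66, 198, 594, 1782, 5346]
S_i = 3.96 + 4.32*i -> [3.96, 8.28, 12.6, 16.92, 21.24]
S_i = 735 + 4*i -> [735, 739, 743, 747, 751]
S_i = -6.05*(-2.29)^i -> [-6.05, 13.85, -31.73, 72.65, -166.38]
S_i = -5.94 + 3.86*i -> [-5.94, -2.08, 1.78, 5.64, 9.5]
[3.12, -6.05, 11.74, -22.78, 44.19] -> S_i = 3.12*(-1.94)^i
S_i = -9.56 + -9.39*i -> [-9.56, -18.95, -28.34, -37.73, -47.12]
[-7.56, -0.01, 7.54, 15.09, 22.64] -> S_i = -7.56 + 7.55*i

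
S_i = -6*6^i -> [-6, -36, -216, -1296, -7776]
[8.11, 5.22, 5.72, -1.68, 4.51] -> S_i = Random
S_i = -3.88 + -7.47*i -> [-3.88, -11.35, -18.82, -26.29, -33.76]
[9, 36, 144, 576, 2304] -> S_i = 9*4^i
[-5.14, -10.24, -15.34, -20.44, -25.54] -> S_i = -5.14 + -5.10*i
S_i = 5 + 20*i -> [5, 25, 45, 65, 85]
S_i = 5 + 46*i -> [5, 51, 97, 143, 189]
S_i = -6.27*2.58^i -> [-6.27, -16.18, -41.74, -107.68, -277.81]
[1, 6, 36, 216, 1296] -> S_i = 1*6^i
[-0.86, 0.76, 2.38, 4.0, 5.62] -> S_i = -0.86 + 1.62*i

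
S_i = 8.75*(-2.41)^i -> [8.75, -21.09, 50.82, -122.48, 295.17]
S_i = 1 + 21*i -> [1, 22, 43, 64, 85]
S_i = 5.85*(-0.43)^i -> [5.85, -2.52, 1.08, -0.47, 0.2]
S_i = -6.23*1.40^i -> [-6.23, -8.72, -12.21, -17.1, -23.93]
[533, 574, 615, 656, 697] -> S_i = 533 + 41*i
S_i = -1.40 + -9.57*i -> [-1.4, -10.97, -20.54, -30.11, -39.68]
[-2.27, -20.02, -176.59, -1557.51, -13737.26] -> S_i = -2.27*8.82^i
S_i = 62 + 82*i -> [62, 144, 226, 308, 390]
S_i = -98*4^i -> [-98, -392, -1568, -6272, -25088]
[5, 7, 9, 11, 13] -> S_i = 5 + 2*i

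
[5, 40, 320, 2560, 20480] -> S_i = 5*8^i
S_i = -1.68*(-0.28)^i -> [-1.68, 0.47, -0.13, 0.04, -0.01]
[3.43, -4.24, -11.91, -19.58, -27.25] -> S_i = 3.43 + -7.67*i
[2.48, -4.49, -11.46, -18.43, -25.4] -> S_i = 2.48 + -6.97*i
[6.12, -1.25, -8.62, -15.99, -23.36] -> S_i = 6.12 + -7.37*i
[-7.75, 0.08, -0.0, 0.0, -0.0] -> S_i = -7.75*(-0.01)^i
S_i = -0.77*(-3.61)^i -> [-0.77, 2.78, -10.03, 36.23, -130.77]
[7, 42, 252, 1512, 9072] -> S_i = 7*6^i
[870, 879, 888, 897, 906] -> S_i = 870 + 9*i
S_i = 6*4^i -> [6, 24, 96, 384, 1536]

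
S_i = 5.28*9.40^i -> [5.28, 49.63, 466.54, 4385.48, 41223.55]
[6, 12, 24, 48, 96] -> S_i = 6*2^i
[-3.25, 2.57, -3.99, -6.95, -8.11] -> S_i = Random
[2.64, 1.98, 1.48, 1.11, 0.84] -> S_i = 2.64*0.75^i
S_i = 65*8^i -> [65, 520, 4160, 33280, 266240]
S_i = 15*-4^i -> [15, -60, 240, -960, 3840]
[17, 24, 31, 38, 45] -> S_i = 17 + 7*i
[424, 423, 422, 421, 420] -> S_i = 424 + -1*i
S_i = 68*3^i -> [68, 204, 612, 1836, 5508]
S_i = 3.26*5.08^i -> [3.26, 16.56, 84.13, 427.37, 2171.06]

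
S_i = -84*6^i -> [-84, -504, -3024, -18144, -108864]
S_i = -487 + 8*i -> [-487, -479, -471, -463, -455]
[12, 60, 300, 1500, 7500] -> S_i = 12*5^i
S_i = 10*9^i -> [10, 90, 810, 7290, 65610]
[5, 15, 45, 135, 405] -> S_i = 5*3^i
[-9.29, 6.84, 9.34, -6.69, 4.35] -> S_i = Random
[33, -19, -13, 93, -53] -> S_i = Random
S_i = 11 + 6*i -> [11, 17, 23, 29, 35]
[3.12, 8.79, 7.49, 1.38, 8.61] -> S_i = Random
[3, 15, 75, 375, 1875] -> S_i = 3*5^i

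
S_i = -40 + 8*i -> [-40, -32, -24, -16, -8]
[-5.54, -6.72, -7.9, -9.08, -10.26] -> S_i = -5.54 + -1.18*i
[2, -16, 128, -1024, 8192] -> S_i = 2*-8^i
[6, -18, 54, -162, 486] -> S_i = 6*-3^i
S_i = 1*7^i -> [1, 7, 49, 343, 2401]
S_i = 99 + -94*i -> [99, 5, -89, -183, -277]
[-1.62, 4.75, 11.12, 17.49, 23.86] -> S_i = -1.62 + 6.37*i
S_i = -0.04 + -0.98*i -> [-0.04, -1.02, -2.0, -2.98, -3.96]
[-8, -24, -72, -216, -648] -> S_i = -8*3^i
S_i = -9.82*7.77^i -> [-9.82, -76.3, -592.86, -4606.54, -35792.79]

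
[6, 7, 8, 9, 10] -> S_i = 6 + 1*i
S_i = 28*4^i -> [28, 112, 448, 1792, 7168]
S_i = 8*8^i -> [8, 64, 512, 4096, 32768]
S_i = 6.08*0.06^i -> [6.08, 0.36, 0.02, 0.0, 0.0]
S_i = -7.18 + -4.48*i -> [-7.18, -11.66, -16.14, -20.62, -25.1]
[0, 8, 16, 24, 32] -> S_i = 0 + 8*i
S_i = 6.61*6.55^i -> [6.61, 43.3, 283.59, 1857.49, 12166.53]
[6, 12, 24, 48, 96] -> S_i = 6*2^i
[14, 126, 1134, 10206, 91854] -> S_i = 14*9^i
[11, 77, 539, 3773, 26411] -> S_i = 11*7^i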